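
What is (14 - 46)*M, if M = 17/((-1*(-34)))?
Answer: -16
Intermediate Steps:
M = ½ (M = 17/34 = 17*(1/34) = ½ ≈ 0.50000)
(14 - 46)*M = (14 - 46)*(½) = -32*½ = -16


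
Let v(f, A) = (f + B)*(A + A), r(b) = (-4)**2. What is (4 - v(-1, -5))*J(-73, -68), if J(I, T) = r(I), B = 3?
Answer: 384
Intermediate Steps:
r(b) = 16
J(I, T) = 16
v(f, A) = 2*A*(3 + f) (v(f, A) = (f + 3)*(A + A) = (3 + f)*(2*A) = 2*A*(3 + f))
(4 - v(-1, -5))*J(-73, -68) = (4 - 2*(-5)*(3 - 1))*16 = (4 - 2*(-5)*2)*16 = (4 - 1*(-20))*16 = (4 + 20)*16 = 24*16 = 384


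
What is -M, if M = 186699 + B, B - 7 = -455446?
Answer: 268740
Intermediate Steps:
B = -455439 (B = 7 - 455446 = -455439)
M = -268740 (M = 186699 - 455439 = -268740)
-M = -1*(-268740) = 268740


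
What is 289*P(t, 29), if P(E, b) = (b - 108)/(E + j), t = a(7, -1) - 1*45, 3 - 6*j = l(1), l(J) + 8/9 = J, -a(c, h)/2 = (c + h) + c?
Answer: 36261/112 ≈ 323.76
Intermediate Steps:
a(c, h) = -4*c - 2*h (a(c, h) = -2*((c + h) + c) = -2*(h + 2*c) = -4*c - 2*h)
l(J) = -8/9 + J
j = 13/27 (j = 1/2 - (-8/9 + 1)/6 = 1/2 - 1/6*1/9 = 1/2 - 1/54 = 13/27 ≈ 0.48148)
t = -71 (t = (-4*7 - 2*(-1)) - 1*45 = (-28 + 2) - 45 = -26 - 45 = -71)
P(E, b) = (-108 + b)/(13/27 + E) (P(E, b) = (b - 108)/(E + 13/27) = (-108 + b)/(13/27 + E))
289*P(t, 29) = 289*(27*(-108 + 29)/(13 + 27*(-71))) = 289*(27*(-79)/(13 - 1917)) = 289*(27*(-79)/(-1904)) = 289*(27*(-1/1904)*(-79)) = 289*(2133/1904) = 36261/112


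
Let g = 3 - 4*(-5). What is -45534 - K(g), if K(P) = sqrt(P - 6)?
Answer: -45534 - sqrt(17) ≈ -45538.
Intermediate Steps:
g = 23 (g = 3 + 20 = 23)
K(P) = sqrt(-6 + P)
-45534 - K(g) = -45534 - sqrt(-6 + 23) = -45534 - sqrt(17)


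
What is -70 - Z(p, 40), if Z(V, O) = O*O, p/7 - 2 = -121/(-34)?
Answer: -1670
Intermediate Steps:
p = 1323/34 (p = 14 + 7*(-121/(-34)) = 14 + 7*(-121*(-1/34)) = 14 + 7*(121/34) = 14 + 847/34 = 1323/34 ≈ 38.912)
Z(V, O) = O**2
-70 - Z(p, 40) = -70 - 1*40**2 = -70 - 1*1600 = -70 - 1600 = -1670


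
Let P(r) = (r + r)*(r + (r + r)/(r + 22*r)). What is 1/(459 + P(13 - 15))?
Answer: 23/10733 ≈ 0.0021429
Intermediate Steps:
P(r) = 2*r*(2/23 + r) (P(r) = (2*r)*(r + (2*r)/((23*r))) = (2*r)*(r + (2*r)*(1/(23*r))) = (2*r)*(r + 2/23) = (2*r)*(2/23 + r) = 2*r*(2/23 + r))
1/(459 + P(13 - 15)) = 1/(459 + 2*(13 - 15)*(2 + 23*(13 - 15))/23) = 1/(459 + (2/23)*(-2)*(2 + 23*(-2))) = 1/(459 + (2/23)*(-2)*(2 - 46)) = 1/(459 + (2/23)*(-2)*(-44)) = 1/(459 + 176/23) = 1/(10733/23) = 23/10733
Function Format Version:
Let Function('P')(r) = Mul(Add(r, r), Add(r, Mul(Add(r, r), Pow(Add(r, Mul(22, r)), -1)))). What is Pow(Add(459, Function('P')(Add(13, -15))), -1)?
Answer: Rational(23, 10733) ≈ 0.0021429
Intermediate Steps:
Function('P')(r) = Mul(2, r, Add(Rational(2, 23), r)) (Function('P')(r) = Mul(Mul(2, r), Add(r, Mul(Mul(2, r), Pow(Mul(23, r), -1)))) = Mul(Mul(2, r), Add(r, Mul(Mul(2, r), Mul(Rational(1, 23), Pow(r, -1))))) = Mul(Mul(2, r), Add(r, Rational(2, 23))) = Mul(Mul(2, r), Add(Rational(2, 23), r)) = Mul(2, r, Add(Rational(2, 23), r)))
Pow(Add(459, Function('P')(Add(13, -15))), -1) = Pow(Add(459, Mul(Rational(2, 23), Add(13, -15), Add(2, Mul(23, Add(13, -15))))), -1) = Pow(Add(459, Mul(Rational(2, 23), -2, Add(2, Mul(23, -2)))), -1) = Pow(Add(459, Mul(Rational(2, 23), -2, Add(2, -46))), -1) = Pow(Add(459, Mul(Rational(2, 23), -2, -44)), -1) = Pow(Add(459, Rational(176, 23)), -1) = Pow(Rational(10733, 23), -1) = Rational(23, 10733)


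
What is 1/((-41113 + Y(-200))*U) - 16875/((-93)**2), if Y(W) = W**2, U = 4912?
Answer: -10250730961/5253840816 ≈ -1.9511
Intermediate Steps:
1/((-41113 + Y(-200))*U) - 16875/((-93)**2) = 1/(-41113 + (-200)**2*4912) - 16875/((-93)**2) = (1/4912)/(-41113 + 40000) - 16875/8649 = (1/4912)/(-1113) - 16875*1/8649 = -1/1113*1/4912 - 1875/961 = -1/5467056 - 1875/961 = -10250730961/5253840816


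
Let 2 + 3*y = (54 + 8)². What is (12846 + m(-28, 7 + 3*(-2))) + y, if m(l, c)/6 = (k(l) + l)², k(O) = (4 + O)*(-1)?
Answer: 42668/3 ≈ 14223.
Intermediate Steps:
y = 3842/3 (y = -⅔ + (54 + 8)²/3 = -⅔ + (⅓)*62² = -⅔ + (⅓)*3844 = -⅔ + 3844/3 = 3842/3 ≈ 1280.7)
k(O) = -4 - O
m(l, c) = 96 (m(l, c) = 6*((-4 - l) + l)² = 6*(-4)² = 6*16 = 96)
(12846 + m(-28, 7 + 3*(-2))) + y = (12846 + 96) + 3842/3 = 12942 + 3842/3 = 42668/3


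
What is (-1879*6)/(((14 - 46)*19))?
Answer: 5637/304 ≈ 18.543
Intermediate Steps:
(-1879*6)/(((14 - 46)*19)) = -11274/((-32*19)) = -11274/(-608) = -11274*(-1/608) = 5637/304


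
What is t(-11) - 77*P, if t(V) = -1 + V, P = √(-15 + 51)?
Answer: -474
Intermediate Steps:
P = 6 (P = √36 = 6)
t(-11) - 77*P = (-1 - 11) - 77*6 = -12 - 462 = -474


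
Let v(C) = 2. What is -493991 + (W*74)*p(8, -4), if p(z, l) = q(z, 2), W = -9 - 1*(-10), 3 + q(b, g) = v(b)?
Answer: -494065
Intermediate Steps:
q(b, g) = -1 (q(b, g) = -3 + 2 = -1)
W = 1 (W = -9 + 10 = 1)
p(z, l) = -1
-493991 + (W*74)*p(8, -4) = -493991 + (1*74)*(-1) = -493991 + 74*(-1) = -493991 - 74 = -494065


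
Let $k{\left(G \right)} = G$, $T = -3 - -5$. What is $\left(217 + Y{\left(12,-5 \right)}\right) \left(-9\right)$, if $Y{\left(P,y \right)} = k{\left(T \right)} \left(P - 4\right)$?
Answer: $-2097$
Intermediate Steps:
$T = 2$ ($T = -3 + 5 = 2$)
$Y{\left(P,y \right)} = -8 + 2 P$ ($Y{\left(P,y \right)} = 2 \left(P - 4\right) = 2 \left(-4 + P\right) = -8 + 2 P$)
$\left(217 + Y{\left(12,-5 \right)}\right) \left(-9\right) = \left(217 + \left(-8 + 2 \cdot 12\right)\right) \left(-9\right) = \left(217 + \left(-8 + 24\right)\right) \left(-9\right) = \left(217 + 16\right) \left(-9\right) = 233 \left(-9\right) = -2097$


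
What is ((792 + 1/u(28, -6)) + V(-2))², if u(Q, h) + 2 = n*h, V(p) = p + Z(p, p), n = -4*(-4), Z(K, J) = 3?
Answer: 6039310369/9604 ≈ 6.2883e+5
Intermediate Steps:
n = 16
V(p) = 3 + p (V(p) = p + 3 = 3 + p)
u(Q, h) = -2 + 16*h
((792 + 1/u(28, -6)) + V(-2))² = ((792 + 1/(-2 + 16*(-6))) + (3 - 2))² = ((792 + 1/(-2 - 96)) + 1)² = ((792 + 1/(-98)) + 1)² = ((792 - 1/98) + 1)² = (77615/98 + 1)² = (77713/98)² = 6039310369/9604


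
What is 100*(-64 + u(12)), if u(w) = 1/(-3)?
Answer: -19300/3 ≈ -6433.3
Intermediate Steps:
u(w) = -1/3
100*(-64 + u(12)) = 100*(-64 - 1/3) = 100*(-193/3) = -19300/3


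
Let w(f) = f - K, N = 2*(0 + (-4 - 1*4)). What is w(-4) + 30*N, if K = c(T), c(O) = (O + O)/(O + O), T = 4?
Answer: -485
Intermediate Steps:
N = -16 (N = 2*(0 + (-4 - 4)) = 2*(0 - 8) = 2*(-8) = -16)
c(O) = 1 (c(O) = (2*O)/((2*O)) = (2*O)*(1/(2*O)) = 1)
K = 1
w(f) = -1 + f (w(f) = f - 1*1 = f - 1 = -1 + f)
w(-4) + 30*N = (-1 - 4) + 30*(-16) = -5 - 480 = -485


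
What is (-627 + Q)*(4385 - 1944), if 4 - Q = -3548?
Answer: 7139925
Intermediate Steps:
Q = 3552 (Q = 4 - 1*(-3548) = 4 + 3548 = 3552)
(-627 + Q)*(4385 - 1944) = (-627 + 3552)*(4385 - 1944) = 2925*2441 = 7139925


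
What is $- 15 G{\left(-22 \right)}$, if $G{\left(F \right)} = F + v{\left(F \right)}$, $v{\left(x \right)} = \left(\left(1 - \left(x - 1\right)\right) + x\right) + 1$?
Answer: $285$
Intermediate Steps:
$v{\left(x \right)} = 3$ ($v{\left(x \right)} = \left(\left(1 - \left(-1 + x\right)\right) + x\right) + 1 = \left(\left(2 - x\right) + x\right) + 1 = 2 + 1 = 3$)
$G{\left(F \right)} = 3 + F$ ($G{\left(F \right)} = F + 3 = 3 + F$)
$- 15 G{\left(-22 \right)} = - 15 \left(3 - 22\right) = \left(-15\right) \left(-19\right) = 285$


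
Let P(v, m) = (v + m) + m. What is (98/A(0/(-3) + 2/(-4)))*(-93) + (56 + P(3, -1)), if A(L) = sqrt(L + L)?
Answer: 57 + 9114*I ≈ 57.0 + 9114.0*I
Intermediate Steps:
P(v, m) = v + 2*m (P(v, m) = (m + v) + m = v + 2*m)
A(L) = sqrt(2)*sqrt(L) (A(L) = sqrt(2*L) = sqrt(2)*sqrt(L))
(98/A(0/(-3) + 2/(-4)))*(-93) + (56 + P(3, -1)) = (98/((sqrt(2)*sqrt(0/(-3) + 2/(-4)))))*(-93) + (56 + (3 + 2*(-1))) = (98/((sqrt(2)*sqrt(0*(-1/3) + 2*(-1/4)))))*(-93) + (56 + (3 - 2)) = (98/((sqrt(2)*sqrt(0 - 1/2))))*(-93) + (56 + 1) = (98/((sqrt(2)*sqrt(-1/2))))*(-93) + 57 = (98/((sqrt(2)*(I*sqrt(2)/2))))*(-93) + 57 = (98/I)*(-93) + 57 = (98*(-I))*(-93) + 57 = -98*I*(-93) + 57 = 9114*I + 57 = 57 + 9114*I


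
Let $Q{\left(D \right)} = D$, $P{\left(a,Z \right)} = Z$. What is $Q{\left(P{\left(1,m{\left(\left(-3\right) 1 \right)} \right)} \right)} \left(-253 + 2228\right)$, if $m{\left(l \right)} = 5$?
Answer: $9875$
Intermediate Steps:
$Q{\left(P{\left(1,m{\left(\left(-3\right) 1 \right)} \right)} \right)} \left(-253 + 2228\right) = 5 \left(-253 + 2228\right) = 5 \cdot 1975 = 9875$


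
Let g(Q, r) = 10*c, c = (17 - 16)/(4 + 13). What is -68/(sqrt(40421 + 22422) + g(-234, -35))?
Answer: 11560/18161527 - 19652*sqrt(62843)/18161527 ≈ -0.27062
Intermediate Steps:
c = 1/17 ≈ 0.058824
g(Q, r) = 10/17 (g(Q, r) = 10*(1/17) = 10/17)
-68/(sqrt(40421 + 22422) + g(-234, -35)) = -68/(sqrt(40421 + 22422) + 10/17) = -68/(sqrt(62843) + 10/17) = -68/(10/17 + sqrt(62843))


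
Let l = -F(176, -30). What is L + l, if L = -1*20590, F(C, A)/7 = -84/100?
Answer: -514603/25 ≈ -20584.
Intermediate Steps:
F(C, A) = -147/25 (F(C, A) = 7*(-84/100) = 7*(-84*1/100) = 7*(-21/25) = -147/25)
L = -20590
l = 147/25 (l = -1*(-147/25) = 147/25 ≈ 5.8800)
L + l = -20590 + 147/25 = -514603/25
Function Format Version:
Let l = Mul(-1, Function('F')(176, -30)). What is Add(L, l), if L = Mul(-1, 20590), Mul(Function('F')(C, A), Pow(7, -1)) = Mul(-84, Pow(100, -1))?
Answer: Rational(-514603, 25) ≈ -20584.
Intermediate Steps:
Function('F')(C, A) = Rational(-147, 25) (Function('F')(C, A) = Mul(7, Mul(-84, Pow(100, -1))) = Mul(7, Mul(-84, Rational(1, 100))) = Mul(7, Rational(-21, 25)) = Rational(-147, 25))
L = -20590
l = Rational(147, 25) (l = Mul(-1, Rational(-147, 25)) = Rational(147, 25) ≈ 5.8800)
Add(L, l) = Add(-20590, Rational(147, 25)) = Rational(-514603, 25)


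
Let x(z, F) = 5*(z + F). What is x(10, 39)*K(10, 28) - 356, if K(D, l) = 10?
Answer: 2094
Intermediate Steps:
x(z, F) = 5*F + 5*z (x(z, F) = 5*(F + z) = 5*F + 5*z)
x(10, 39)*K(10, 28) - 356 = (5*39 + 5*10)*10 - 356 = (195 + 50)*10 - 356 = 245*10 - 356 = 2450 - 356 = 2094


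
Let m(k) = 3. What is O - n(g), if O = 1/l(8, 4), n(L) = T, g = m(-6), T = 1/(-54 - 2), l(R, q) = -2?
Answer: -27/56 ≈ -0.48214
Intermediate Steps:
T = -1/56 (T = 1/(-56) = -1/56 ≈ -0.017857)
g = 3
n(L) = -1/56
O = -½ (O = 1/(-2) = -½ ≈ -0.50000)
O - n(g) = -½ - 1*(-1/56) = -½ + 1/56 = -27/56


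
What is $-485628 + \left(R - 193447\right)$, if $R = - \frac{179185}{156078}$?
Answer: $- \frac{105988847035}{156078} \approx -6.7908 \cdot 10^{5}$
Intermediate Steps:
$R = - \frac{179185}{156078}$ ($R = \left(-179185\right) \frac{1}{156078} = - \frac{179185}{156078} \approx -1.148$)
$-485628 + \left(R - 193447\right) = -485628 - \frac{30193000051}{156078} = - \frac{105988847035}{156078}$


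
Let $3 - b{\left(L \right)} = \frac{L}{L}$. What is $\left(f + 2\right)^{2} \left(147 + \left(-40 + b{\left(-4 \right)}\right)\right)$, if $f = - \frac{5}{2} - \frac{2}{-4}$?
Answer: $0$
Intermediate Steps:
$f = -2$ ($f = \left(-5\right) \frac{1}{2} - - \frac{1}{2} = - \frac{5}{2} + \frac{1}{2} = -2$)
$b{\left(L \right)} = 2$ ($b{\left(L \right)} = 3 - \frac{L}{L} = 3 - 1 = 2$)
$\left(f + 2\right)^{2} \left(147 + \left(-40 + b{\left(-4 \right)}\right)\right) = \left(-2 + 2\right)^{2} \left(147 + \left(-40 + 2\right)\right) = 0^{2} \left(147 - 38\right) = 0 \cdot 109 = 0$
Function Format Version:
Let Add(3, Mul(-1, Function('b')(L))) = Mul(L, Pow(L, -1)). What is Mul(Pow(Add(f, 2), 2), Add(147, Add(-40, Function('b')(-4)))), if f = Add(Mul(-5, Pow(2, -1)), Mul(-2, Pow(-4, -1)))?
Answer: 0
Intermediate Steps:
f = -2 (f = Add(Mul(-5, Rational(1, 2)), Mul(-2, Rational(-1, 4))) = Add(Rational(-5, 2), Rational(1, 2)) = -2)
Function('b')(L) = 2 (Function('b')(L) = Add(3, Mul(-1, Mul(L, Pow(L, -1)))) = Add(3, Mul(-1, 1)) = Add(3, -1) = 2)
Mul(Pow(Add(f, 2), 2), Add(147, Add(-40, Function('b')(-4)))) = Mul(Pow(Add(-2, 2), 2), Add(147, Add(-40, 2))) = Mul(Pow(0, 2), Add(147, -38)) = Mul(0, 109) = 0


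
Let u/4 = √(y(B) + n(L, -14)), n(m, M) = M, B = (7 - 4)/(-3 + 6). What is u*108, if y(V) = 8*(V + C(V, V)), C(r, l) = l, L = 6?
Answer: 432*√2 ≈ 610.94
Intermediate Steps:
B = 1 (B = 3/3 = 3*(⅓) = 1)
y(V) = 16*V (y(V) = 8*(V + V) = 8*(2*V) = 16*V)
u = 4*√2 (u = 4*√(16*1 - 14) = 4*√(16 - 14) = 4*√2 ≈ 5.6569)
u*108 = (4*√2)*108 = 432*√2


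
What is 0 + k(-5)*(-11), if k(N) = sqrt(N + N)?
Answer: -11*I*sqrt(10) ≈ -34.785*I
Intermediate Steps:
k(N) = sqrt(2)*sqrt(N) (k(N) = sqrt(2*N) = sqrt(2)*sqrt(N))
0 + k(-5)*(-11) = 0 + (sqrt(2)*sqrt(-5))*(-11) = 0 + (sqrt(2)*(I*sqrt(5)))*(-11) = 0 + (I*sqrt(10))*(-11) = 0 - 11*I*sqrt(10) = -11*I*sqrt(10)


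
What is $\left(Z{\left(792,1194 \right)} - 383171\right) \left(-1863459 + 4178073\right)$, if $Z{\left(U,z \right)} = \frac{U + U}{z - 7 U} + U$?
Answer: $- \frac{641668956419946}{725} \approx -8.8506 \cdot 10^{11}$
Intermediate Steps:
$Z{\left(U,z \right)} = U + \frac{2 U}{z - 7 U}$ ($Z{\left(U,z \right)} = \frac{2 U}{z - 7 U} + U = U + \frac{2 U}{z - 7 U}$)
$\left(Z{\left(792,1194 \right)} - 383171\right) \left(-1863459 + 4178073\right) = \left(\frac{792 \left(2 + 1194 - 5544\right)}{1194 - 5544} - 383171\right) \left(-1863459 + 4178073\right) = \left(\frac{792 \left(2 + 1194 - 5544\right)}{1194 - 5544} - 383171\right) 2314614 = \left(792 \frac{1}{-4350} \left(-4348\right) - 383171\right) 2314614 = \left(792 \left(- \frac{1}{4350}\right) \left(-4348\right) - 383171\right) 2314614 = \left(\frac{573936}{725} - 383171\right) 2314614 = \left(- \frac{277225039}{725}\right) 2314614 = - \frac{641668956419946}{725}$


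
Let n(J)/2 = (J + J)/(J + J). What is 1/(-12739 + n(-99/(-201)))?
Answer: -1/12737 ≈ -7.8511e-5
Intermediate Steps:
n(J) = 2 (n(J) = 2*((J + J)/(J + J)) = 2*((2*J)/((2*J))) = 2*((2*J)*(1/(2*J))) = 2*1 = 2)
1/(-12739 + n(-99/(-201))) = 1/(-12739 + 2) = 1/(-12737) = -1/12737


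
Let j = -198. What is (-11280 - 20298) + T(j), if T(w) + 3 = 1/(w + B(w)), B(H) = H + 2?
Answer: -12442915/394 ≈ -31581.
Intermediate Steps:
B(H) = 2 + H
T(w) = -3 + 1/(2 + 2*w) (T(w) = -3 + 1/(w + (2 + w)) = -3 + 1/(2 + 2*w))
(-11280 - 20298) + T(j) = (-11280 - 20298) + (-5 - 6*(-198))/(2*(1 - 198)) = -31578 + (½)*(-5 + 1188)/(-197) = -31578 + (½)*(-1/197)*1183 = -31578 - 1183/394 = -12442915/394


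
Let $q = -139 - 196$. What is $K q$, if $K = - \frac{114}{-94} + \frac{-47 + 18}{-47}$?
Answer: $- \frac{28810}{47} \approx -612.98$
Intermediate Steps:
$q = -335$ ($q = -139 - 196 = -335$)
$K = \frac{86}{47}$ ($K = \left(-114\right) \left(- \frac{1}{94}\right) - - \frac{29}{47} = \frac{57}{47} + \frac{29}{47} = \frac{86}{47} \approx 1.8298$)
$K q = \frac{86}{47} \left(-335\right) = - \frac{28810}{47}$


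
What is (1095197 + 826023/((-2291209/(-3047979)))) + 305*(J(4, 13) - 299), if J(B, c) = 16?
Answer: 4829260275855/2291209 ≈ 2.1077e+6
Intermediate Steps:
(1095197 + 826023/((-2291209/(-3047979)))) + 305*(J(4, 13) - 299) = (1095197 + 826023/((-2291209/(-3047979)))) + 305*(16 - 299) = (1095197 + 826023/((-2291209*(-1/3047979)))) + 305*(-283) = (1095197 + 826023/(2291209/3047979)) - 86315 = (1095197 + 826023*(3047979/2291209)) - 86315 = (1095197 + 2517700757517/2291209) - 86315 = 5027025980690/2291209 - 86315 = 4829260275855/2291209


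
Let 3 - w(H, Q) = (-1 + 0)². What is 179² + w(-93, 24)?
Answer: 32043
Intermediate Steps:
w(H, Q) = 2 (w(H, Q) = 3 - (-1 + 0)² = 3 - 1*(-1)² = 3 - 1*1 = 3 - 1 = 2)
179² + w(-93, 24) = 179² + 2 = 32041 + 2 = 32043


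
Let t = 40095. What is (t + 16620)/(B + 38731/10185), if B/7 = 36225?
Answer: 82520325/368957158 ≈ 0.22366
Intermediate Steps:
B = 253575 (B = 7*36225 = 253575)
(t + 16620)/(B + 38731/10185) = (40095 + 16620)/(253575 + 38731/10185) = 56715/(253575 + 38731*(1/10185)) = 56715/(253575 + 5533/1455) = 56715/(368957158/1455) = 56715*(1455/368957158) = 82520325/368957158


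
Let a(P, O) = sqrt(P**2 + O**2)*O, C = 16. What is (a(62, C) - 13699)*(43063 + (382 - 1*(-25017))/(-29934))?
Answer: -17658318446657/29934 + 103121795440*sqrt(41)/14967 ≈ -5.4579e+8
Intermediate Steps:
a(P, O) = O*sqrt(O**2 + P**2) (a(P, O) = sqrt(O**2 + P**2)*O = O*sqrt(O**2 + P**2))
(a(62, C) - 13699)*(43063 + (382 - 1*(-25017))/(-29934)) = (16*sqrt(16**2 + 62**2) - 13699)*(43063 + (382 - 1*(-25017))/(-29934)) = (16*sqrt(256 + 3844) - 13699)*(43063 + (382 + 25017)*(-1/29934)) = (16*sqrt(4100) - 13699)*(43063 + 25399*(-1/29934)) = (16*(10*sqrt(41)) - 13699)*(43063 - 25399/29934) = (160*sqrt(41) - 13699)*(1289022443/29934) = (-13699 + 160*sqrt(41))*(1289022443/29934) = -17658318446657/29934 + 103121795440*sqrt(41)/14967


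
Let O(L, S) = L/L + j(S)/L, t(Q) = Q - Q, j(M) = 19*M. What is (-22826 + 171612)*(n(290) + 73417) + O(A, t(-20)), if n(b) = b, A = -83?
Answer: 10966569703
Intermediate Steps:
t(Q) = 0
O(L, S) = 1 + 19*S/L (O(L, S) = L/L + (19*S)/L = 1 + 19*S/L)
(-22826 + 171612)*(n(290) + 73417) + O(A, t(-20)) = (-22826 + 171612)*(290 + 73417) + (-83 + 19*0)/(-83) = 148786*73707 - (-83 + 0)/83 = 10966569702 - 1/83*(-83) = 10966569702 + 1 = 10966569703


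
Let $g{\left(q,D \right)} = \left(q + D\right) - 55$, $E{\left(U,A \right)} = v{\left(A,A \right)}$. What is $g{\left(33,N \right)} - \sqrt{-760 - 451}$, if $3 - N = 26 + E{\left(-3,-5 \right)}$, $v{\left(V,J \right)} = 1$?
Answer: $-46 - i \sqrt{1211} \approx -46.0 - 34.799 i$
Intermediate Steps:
$E{\left(U,A \right)} = 1$
$N = -24$ ($N = 3 - \left(26 + 1\right) = 3 - 27 = -24$)
$g{\left(q,D \right)} = -55 + D + q$ ($g{\left(q,D \right)} = \left(D + q\right) - 55 = -55 + D + q$)
$g{\left(33,N \right)} - \sqrt{-760 - 451} = \left(-55 - 24 + 33\right) - \sqrt{-760 - 451} = -46 - \sqrt{-1211} = -46 - i \sqrt{1211}$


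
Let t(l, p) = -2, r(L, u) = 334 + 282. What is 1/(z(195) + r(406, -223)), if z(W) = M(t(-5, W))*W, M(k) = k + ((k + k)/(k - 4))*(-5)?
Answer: -1/424 ≈ -0.0023585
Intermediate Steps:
r(L, u) = 616
M(k) = k - 10*k/(-4 + k) (M(k) = k + ((2*k)/(-4 + k))*(-5) = k + (2*k/(-4 + k))*(-5) = k - 10*k/(-4 + k))
z(W) = -16*W/3 (z(W) = (-2*(-14 - 2)/(-4 - 2))*W = (-2*(-16)/(-6))*W = (-2*(-⅙)*(-16))*W = -16*W/3)
1/(z(195) + r(406, -223)) = 1/(-16/3*195 + 616) = 1/(-1040 + 616) = 1/(-424) = -1/424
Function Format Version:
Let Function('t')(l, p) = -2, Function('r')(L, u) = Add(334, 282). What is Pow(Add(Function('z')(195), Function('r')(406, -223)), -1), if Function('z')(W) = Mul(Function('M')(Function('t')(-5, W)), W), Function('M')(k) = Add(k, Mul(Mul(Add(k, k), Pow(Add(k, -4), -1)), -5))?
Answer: Rational(-1, 424) ≈ -0.0023585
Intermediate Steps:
Function('r')(L, u) = 616
Function('M')(k) = Add(k, Mul(-10, k, Pow(Add(-4, k), -1))) (Function('M')(k) = Add(k, Mul(Mul(Mul(2, k), Pow(Add(-4, k), -1)), -5)) = Add(k, Mul(Mul(2, k, Pow(Add(-4, k), -1)), -5)) = Add(k, Mul(-10, k, Pow(Add(-4, k), -1))))
Function('z')(W) = Mul(Rational(-16, 3), W) (Function('z')(W) = Mul(Mul(-2, Pow(Add(-4, -2), -1), Add(-14, -2)), W) = Mul(Mul(-2, Pow(-6, -1), -16), W) = Mul(Mul(-2, Rational(-1, 6), -16), W) = Mul(Rational(-16, 3), W))
Pow(Add(Function('z')(195), Function('r')(406, -223)), -1) = Pow(Add(Mul(Rational(-16, 3), 195), 616), -1) = Pow(Add(-1040, 616), -1) = Pow(-424, -1) = Rational(-1, 424)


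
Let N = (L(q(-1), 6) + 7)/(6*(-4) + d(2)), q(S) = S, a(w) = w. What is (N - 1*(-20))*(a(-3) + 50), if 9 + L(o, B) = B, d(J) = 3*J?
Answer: 8366/9 ≈ 929.56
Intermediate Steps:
L(o, B) = -9 + B
N = -2/9 (N = ((-9 + 6) + 7)/(6*(-4) + 3*2) = (-3 + 7)/(-24 + 6) = 4/(-18) = 4*(-1/18) = -2/9 ≈ -0.22222)
(N - 1*(-20))*(a(-3) + 50) = (-2/9 - 1*(-20))*(-3 + 50) = (-2/9 + 20)*47 = (178/9)*47 = 8366/9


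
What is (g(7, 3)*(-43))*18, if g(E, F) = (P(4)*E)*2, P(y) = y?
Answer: -43344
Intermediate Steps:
g(E, F) = 8*E (g(E, F) = (4*E)*2 = 8*E)
(g(7, 3)*(-43))*18 = ((8*7)*(-43))*18 = (56*(-43))*18 = -2408*18 = -43344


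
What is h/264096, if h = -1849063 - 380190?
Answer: -2229253/264096 ≈ -8.4411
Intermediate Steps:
h = -2229253
h/264096 = -2229253/264096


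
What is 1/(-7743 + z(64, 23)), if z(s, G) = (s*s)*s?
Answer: 1/254401 ≈ 3.9308e-6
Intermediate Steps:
z(s, G) = s**3 (z(s, G) = s**2*s = s**3)
1/(-7743 + z(64, 23)) = 1/(-7743 + 64**3) = 1/(-7743 + 262144) = 1/254401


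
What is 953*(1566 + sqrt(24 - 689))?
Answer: 1492398 + 953*I*sqrt(665) ≈ 1.4924e+6 + 24576.0*I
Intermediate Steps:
953*(1566 + sqrt(24 - 689)) = 953*(1566 + sqrt(-665)) = 953*(1566 + I*sqrt(665)) = 1492398 + 953*I*sqrt(665)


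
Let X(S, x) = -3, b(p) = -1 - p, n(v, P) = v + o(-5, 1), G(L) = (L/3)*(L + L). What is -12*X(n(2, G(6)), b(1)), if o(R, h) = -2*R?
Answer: 36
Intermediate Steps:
G(L) = 2*L²/3 (G(L) = (L*(⅓))*(2*L) = (L/3)*(2*L) = 2*L²/3)
n(v, P) = 10 + v (n(v, P) = v - 2*(-5) = v + 10 = 10 + v)
-12*X(n(2, G(6)), b(1)) = -12*(-3) = 36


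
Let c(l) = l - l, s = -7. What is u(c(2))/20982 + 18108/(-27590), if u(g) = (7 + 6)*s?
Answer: -14709721/22265130 ≈ -0.66066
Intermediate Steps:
c(l) = 0
u(g) = -91 (u(g) = (7 + 6)*(-7) = 13*(-7) = -91)
u(c(2))/20982 + 18108/(-27590) = -91/20982 + 18108/(-27590) = -91*1/20982 + 18108*(-1/27590) = -7/1614 - 9054/13795 = -14709721/22265130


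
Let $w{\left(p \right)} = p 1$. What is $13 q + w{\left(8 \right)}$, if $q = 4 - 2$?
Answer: $34$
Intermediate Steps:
$w{\left(p \right)} = p$
$q = 2$
$13 q + w{\left(8 \right)} = 13 \cdot 2 + 8 = 26 + 8 = 34$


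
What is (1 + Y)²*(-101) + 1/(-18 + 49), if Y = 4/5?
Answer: -253586/775 ≈ -327.21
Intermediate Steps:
Y = ⅘ (Y = 4*(⅕) = ⅘ ≈ 0.80000)
(1 + Y)²*(-101) + 1/(-18 + 49) = (1 + ⅘)²*(-101) + 1/(-18 + 49) = (9/5)²*(-101) + 1/31 = (81/25)*(-101) + 1/31 = -8181/25 + 1/31 = -253586/775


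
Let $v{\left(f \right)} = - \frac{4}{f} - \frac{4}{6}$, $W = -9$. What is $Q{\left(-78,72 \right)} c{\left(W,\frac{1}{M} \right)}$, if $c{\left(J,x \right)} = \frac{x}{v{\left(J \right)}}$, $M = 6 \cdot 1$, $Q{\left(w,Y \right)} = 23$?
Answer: $- \frac{69}{4} \approx -17.25$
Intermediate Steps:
$M = 6$
$v{\left(f \right)} = - \frac{2}{3} - \frac{4}{f}$ ($v{\left(f \right)} = - \frac{4}{f} - \frac{2}{3} = - \frac{2}{3} - \frac{4}{f}$)
$c{\left(J,x \right)} = \frac{x}{- \frac{2}{3} - \frac{4}{J}}$
$Q{\left(-78,72 \right)} c{\left(W,\frac{1}{M} \right)} = 23 \left(\left(-3\right) \left(-9\right) \frac{1}{6} \frac{1}{12 + 2 \left(-9\right)}\right) = 23 \left(\left(-3\right) \left(-9\right) \frac{1}{6} \frac{1}{12 - 18}\right) = 23 \left(\left(-3\right) \left(-9\right) \frac{1}{6} \frac{1}{-6}\right) = 23 \left(\left(-3\right) \left(-9\right) \frac{1}{6} \left(- \frac{1}{6}\right)\right) = 23 \left(- \frac{3}{4}\right) = - \frac{69}{4}$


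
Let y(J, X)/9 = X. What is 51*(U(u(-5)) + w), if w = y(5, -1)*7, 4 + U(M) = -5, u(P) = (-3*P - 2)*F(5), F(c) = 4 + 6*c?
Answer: -3672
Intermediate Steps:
y(J, X) = 9*X
u(P) = -68 - 102*P (u(P) = (-3*P - 2)*(4 + 6*5) = (-2 - 3*P)*(4 + 30) = (-2 - 3*P)*34 = -68 - 102*P)
U(M) = -9 (U(M) = -4 - 5 = -9)
w = -63 (w = (9*(-1))*7 = -9*7 = -63)
51*(U(u(-5)) + w) = 51*(-9 - 63) = 51*(-72) = -3672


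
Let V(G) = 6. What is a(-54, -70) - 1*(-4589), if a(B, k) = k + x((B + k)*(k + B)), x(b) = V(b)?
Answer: 4525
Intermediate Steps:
x(b) = 6
a(B, k) = 6 + k (a(B, k) = k + 6 = 6 + k)
a(-54, -70) - 1*(-4589) = (6 - 70) - 1*(-4589) = -64 + 4589 = 4525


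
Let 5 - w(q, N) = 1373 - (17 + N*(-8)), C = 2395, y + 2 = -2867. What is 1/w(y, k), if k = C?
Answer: -1/20511 ≈ -4.8754e-5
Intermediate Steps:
y = -2869 (y = -2 - 2867 = -2869)
k = 2395
w(q, N) = -1351 - 8*N (w(q, N) = 5 - (1373 - (17 + N*(-8))) = 5 - (1373 - (17 - 8*N)) = 5 - (1373 + (-17 + 8*N)) = 5 - (1356 + 8*N) = 5 + (-1356 - 8*N) = -1351 - 8*N)
1/w(y, k) = 1/(-1351 - 8*2395) = 1/(-1351 - 19160) = 1/(-20511) = -1/20511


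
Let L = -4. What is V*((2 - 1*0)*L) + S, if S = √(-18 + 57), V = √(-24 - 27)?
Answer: √39 - 8*I*√51 ≈ 6.245 - 57.131*I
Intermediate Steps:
V = I*√51 (V = √(-51) = I*√51 ≈ 7.1414*I)
S = √39 ≈ 6.2450
V*((2 - 1*0)*L) + S = (I*√51)*((2 - 1*0)*(-4)) + √39 = (I*√51)*((2 + 0)*(-4)) + √39 = (I*√51)*(2*(-4)) + √39 = (I*√51)*(-8) + √39 = -8*I*√51 + √39 = √39 - 8*I*√51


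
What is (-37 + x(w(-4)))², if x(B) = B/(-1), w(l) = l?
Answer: 1089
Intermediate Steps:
x(B) = -B (x(B) = B*(-1) = -B)
(-37 + x(w(-4)))² = (-37 - 1*(-4))² = (-37 + 4)² = (-33)² = 1089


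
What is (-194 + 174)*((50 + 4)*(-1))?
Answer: 1080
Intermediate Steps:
(-194 + 174)*((50 + 4)*(-1)) = -1080*(-1) = -20*(-54) = 1080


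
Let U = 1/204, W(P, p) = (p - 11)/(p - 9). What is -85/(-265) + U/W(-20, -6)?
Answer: 19917/61268 ≈ 0.32508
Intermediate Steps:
W(P, p) = (-11 + p)/(-9 + p)
U = 1/204 ≈ 0.0049020
-85/(-265) + U/W(-20, -6) = -85/(-265) + 1/(204*(((-11 - 6)/(-9 - 6)))) = -85*(-1/265) + 1/(204*((-17/(-15)))) = 17/53 + 1/(204*((-1/15*(-17)))) = 17/53 + 1/(204*(17/15)) = 17/53 + (1/204)*(15/17) = 17/53 + 5/1156 = 19917/61268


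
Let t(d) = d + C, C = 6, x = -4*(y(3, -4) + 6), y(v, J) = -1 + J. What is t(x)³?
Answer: 8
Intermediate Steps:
x = -4 (x = -4*((-1 - 4) + 6) = -4*(-5 + 6) = -4*1 = -4)
t(d) = 6 + d (t(d) = d + 6 = 6 + d)
t(x)³ = (6 - 4)³ = 2³ = 8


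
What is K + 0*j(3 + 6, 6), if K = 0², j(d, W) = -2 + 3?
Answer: 0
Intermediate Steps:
j(d, W) = 1
K = 0
K + 0*j(3 + 6, 6) = 0 + 0*1 = 0 + 0 = 0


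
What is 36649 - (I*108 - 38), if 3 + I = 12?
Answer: 35715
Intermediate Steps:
I = 9 (I = -3 + 12 = 9)
36649 - (I*108 - 38) = 36649 - (9*108 - 38) = 36649 - (972 - 38) = 36649 - 1*934 = 36649 - 934 = 35715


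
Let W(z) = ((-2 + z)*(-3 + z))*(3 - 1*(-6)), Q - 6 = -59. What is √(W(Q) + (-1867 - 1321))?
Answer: 2*√6133 ≈ 156.63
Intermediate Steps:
Q = -53 (Q = 6 - 59 = -53)
W(z) = 9*(-3 + z)*(-2 + z) (W(z) = ((-3 + z)*(-2 + z))*(3 + 6) = ((-3 + z)*(-2 + z))*9 = 9*(-3 + z)*(-2 + z))
√(W(Q) + (-1867 - 1321)) = √((54 - 45*(-53) + 9*(-53)²) + (-1867 - 1321)) = √((54 + 2385 + 9*2809) - 3188) = √((54 + 2385 + 25281) - 3188) = √(27720 - 3188) = √24532 = 2*√6133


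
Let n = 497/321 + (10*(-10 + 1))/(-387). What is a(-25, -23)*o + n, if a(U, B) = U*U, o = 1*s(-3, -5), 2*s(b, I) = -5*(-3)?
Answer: 129452287/27606 ≈ 4689.3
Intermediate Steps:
s(b, I) = 15/2 (s(b, I) = (-5*(-3))/2 = (½)*15 = 15/2)
o = 15/2 (o = 1*(15/2) = 15/2 ≈ 7.5000)
a(U, B) = U²
n = 24581/13803 (n = 497*(1/321) + (10*(-9))*(-1/387) = 497/321 - 90*(-1/387) = 497/321 + 10/43 = 24581/13803 ≈ 1.7808)
a(-25, -23)*o + n = (-25)²*(15/2) + 24581/13803 = 625*(15/2) + 24581/13803 = 9375/2 + 24581/13803 = 129452287/27606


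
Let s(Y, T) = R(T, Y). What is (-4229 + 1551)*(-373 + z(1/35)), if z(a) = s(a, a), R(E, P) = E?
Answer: 34958612/35 ≈ 9.9882e+5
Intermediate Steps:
s(Y, T) = T
z(a) = a
(-4229 + 1551)*(-373 + z(1/35)) = (-4229 + 1551)*(-373 + 1/35) = -2678*(-373 + 1/35) = -2678*(-13054/35) = 34958612/35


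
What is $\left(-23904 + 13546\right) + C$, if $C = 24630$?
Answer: $14272$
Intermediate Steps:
$\left(-23904 + 13546\right) + C = \left(-23904 + 13546\right) + 24630 = -10358 + 24630 = 14272$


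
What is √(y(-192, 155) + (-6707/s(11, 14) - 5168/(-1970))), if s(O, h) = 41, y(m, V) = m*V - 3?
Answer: I*√48804432734310/40385 ≈ 172.99*I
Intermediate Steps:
y(m, V) = -3 + V*m (y(m, V) = V*m - 3 = -3 + V*m)
√(y(-192, 155) + (-6707/s(11, 14) - 5168/(-1970))) = √((-3 + 155*(-192)) + (-6707/41 - 5168/(-1970))) = √((-3 - 29760) + (-6707*1/41 - 5168*(-1/1970))) = √(-29763 + (-6707/41 + 2584/985)) = √(-29763 - 6500451/40385) = √(-1208479206/40385) = I*√48804432734310/40385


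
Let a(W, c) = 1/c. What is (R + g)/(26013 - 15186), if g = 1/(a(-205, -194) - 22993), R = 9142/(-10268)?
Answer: -20390595149/247948489960974 ≈ -8.2237e-5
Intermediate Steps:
R = -4571/5134 (R = 9142*(-1/10268) = -4571/5134 ≈ -0.89034)
g = -194/4460643 (g = 1/(1/(-194) - 22993) = 1/(-1/194 - 22993) = 1/(-4460643/194) = -194/4460643 ≈ -4.3491e-5)
(R + g)/(26013 - 15186) = (-4571/5134 - 194/4460643)/(26013 - 15186) = -20390595149/22900941162/10827 = -20390595149/22900941162*1/10827 = -20390595149/247948489960974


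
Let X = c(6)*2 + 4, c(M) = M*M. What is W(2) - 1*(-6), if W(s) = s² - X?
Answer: -66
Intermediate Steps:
c(M) = M²
X = 76 (X = 6²*2 + 4 = 36*2 + 4 = 72 + 4 = 76)
W(s) = -76 + s² (W(s) = s² - 1*76 = s² - 76 = -76 + s²)
W(2) - 1*(-6) = (-76 + 2²) - 1*(-6) = (-76 + 4) + 6 = -72 + 6 = -66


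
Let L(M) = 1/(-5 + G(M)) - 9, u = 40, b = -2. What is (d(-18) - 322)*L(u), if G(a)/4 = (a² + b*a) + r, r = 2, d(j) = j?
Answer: 18613640/6083 ≈ 3059.9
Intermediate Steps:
G(a) = 8 - 8*a + 4*a² (G(a) = 4*((a² - 2*a) + 2) = 4*(2 + a² - 2*a) = 8 - 8*a + 4*a²)
L(M) = -9 + 1/(3 - 8*M + 4*M²) (L(M) = 1/(-5 + (8 - 8*M + 4*M²)) - 9 = 1/(3 - 8*M + 4*M²) - 9 = -9 + 1/(3 - 8*M + 4*M²))
(d(-18) - 322)*L(u) = (-18 - 322)*(2*(-13 - 18*40² + 36*40)/(3 - 8*40 + 4*40²)) = -680*(-13 - 18*1600 + 1440)/(3 - 320 + 4*1600) = -680*(-13 - 28800 + 1440)/(3 - 320 + 6400) = -680*(-27373)/6083 = -340*(-54746/6083) = 18613640/6083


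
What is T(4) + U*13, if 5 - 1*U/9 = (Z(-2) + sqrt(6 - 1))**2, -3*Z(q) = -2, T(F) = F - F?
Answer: -52 - 156*sqrt(5) ≈ -400.83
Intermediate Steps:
T(F) = 0
Z(q) = 2/3 (Z(q) = -1/3*(-2) = 2/3)
U = 45 - 9*(2/3 + sqrt(5))**2 (U = 45 - 9*(2/3 + sqrt(6 - 1))**2 = 45 - 9*(2/3 + sqrt(5))**2 ≈ -30.833)
T(4) + U*13 = 0 + (-4 - 12*sqrt(5))*13 = 0 + (-52 - 156*sqrt(5)) = -52 - 156*sqrt(5)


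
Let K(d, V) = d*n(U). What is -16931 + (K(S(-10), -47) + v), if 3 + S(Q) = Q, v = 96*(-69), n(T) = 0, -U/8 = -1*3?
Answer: -23555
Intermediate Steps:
U = 24 (U = -(-8)*3 = -8*(-3) = 24)
v = -6624
S(Q) = -3 + Q
K(d, V) = 0 (K(d, V) = d*0 = 0)
-16931 + (K(S(-10), -47) + v) = -16931 + (0 - 6624) = -16931 - 6624 = -23555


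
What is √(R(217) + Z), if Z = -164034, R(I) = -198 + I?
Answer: I*√164015 ≈ 404.99*I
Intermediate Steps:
√(R(217) + Z) = √((-198 + 217) - 164034) = √(19 - 164034) = √(-164015) = I*√164015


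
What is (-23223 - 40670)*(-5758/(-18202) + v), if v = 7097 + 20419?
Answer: -16000468098535/9101 ≈ -1.7581e+9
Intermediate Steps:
v = 27516
(-23223 - 40670)*(-5758/(-18202) + v) = (-23223 - 40670)*(-5758/(-18202) + 27516) = -63893*(-5758*(-1/18202) + 27516) = -63893*(2879/9101 + 27516) = -63893*250425995/9101 = -16000468098535/9101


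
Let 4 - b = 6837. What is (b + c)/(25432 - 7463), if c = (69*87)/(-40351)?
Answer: -39389198/103581017 ≈ -0.38027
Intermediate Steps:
b = -6833 (b = 4 - 1*6837 = 4 - 6837 = -6833)
c = -6003/40351 (c = 6003*(-1/40351) = -6003/40351 ≈ -0.14877)
(b + c)/(25432 - 7463) = (-6833 - 6003/40351)/(25432 - 7463) = -275724386/40351/17969 = -275724386/40351*1/17969 = -39389198/103581017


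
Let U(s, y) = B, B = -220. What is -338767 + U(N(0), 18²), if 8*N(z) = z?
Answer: -338987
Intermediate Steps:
N(z) = z/8
U(s, y) = -220
-338767 + U(N(0), 18²) = -338767 - 220 = -338987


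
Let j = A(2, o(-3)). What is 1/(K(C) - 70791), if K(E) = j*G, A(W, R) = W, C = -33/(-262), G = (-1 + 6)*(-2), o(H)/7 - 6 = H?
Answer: -1/70811 ≈ -1.4122e-5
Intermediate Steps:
o(H) = 42 + 7*H
G = -10 (G = 5*(-2) = -10)
C = 33/262 (C = -33*(-1/262) = 33/262 ≈ 0.12595)
j = 2
K(E) = -20 (K(E) = 2*(-10) = -20)
1/(K(C) - 70791) = 1/(-20 - 70791) = 1/(-70811) = -1/70811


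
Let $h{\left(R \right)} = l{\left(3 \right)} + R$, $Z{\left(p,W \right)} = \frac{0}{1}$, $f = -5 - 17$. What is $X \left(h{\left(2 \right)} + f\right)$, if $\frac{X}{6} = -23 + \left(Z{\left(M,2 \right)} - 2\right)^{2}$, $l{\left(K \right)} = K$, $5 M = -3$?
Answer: $1938$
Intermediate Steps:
$M = - \frac{3}{5}$ ($M = \frac{1}{5} \left(-3\right) = - \frac{3}{5} \approx -0.6$)
$f = -22$
$Z{\left(p,W \right)} = 0$ ($Z{\left(p,W \right)} = 0 \cdot 1 = 0$)
$h{\left(R \right)} = 3 + R$
$X = -114$ ($X = 6 \left(-23 + \left(0 - 2\right)^{2}\right) = 6 \left(-23 + \left(-2\right)^{2}\right) = 6 \left(-23 + 4\right) = 6 \left(-19\right) = -114$)
$X \left(h{\left(2 \right)} + f\right) = - 114 \left(\left(3 + 2\right) - 22\right) = - 114 \left(5 - 22\right) = \left(-114\right) \left(-17\right) = 1938$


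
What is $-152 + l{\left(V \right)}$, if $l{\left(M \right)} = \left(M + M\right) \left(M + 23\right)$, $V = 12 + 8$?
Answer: $1568$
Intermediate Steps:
$V = 20$
$l{\left(M \right)} = 2 M \left(23 + M\right)$
$-152 + l{\left(V \right)} = -152 + 2 \cdot 20 \left(23 + 20\right) = -152 + 2 \cdot 20 \cdot 43 = -152 + 1720 = 1568$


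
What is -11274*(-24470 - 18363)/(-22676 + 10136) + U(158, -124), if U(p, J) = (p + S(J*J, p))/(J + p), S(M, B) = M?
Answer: -1351981489/35530 ≈ -38052.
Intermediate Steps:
U(p, J) = (p + J²)/(J + p) (U(p, J) = (p + J*J)/(J + p) = (p + J²)/(J + p))
-11274*(-24470 - 18363)/(-22676 + 10136) + U(158, -124) = -11274*(-24470 - 18363)/(-22676 + 10136) + (158 + (-124)²)/(-124 + 158) = -11274/((-12540/(-42833))) + (158 + 15376)/34 = -11274/((-12540*(-1/42833))) + (1/34)*15534 = -11274/12540/42833 + 7767/17 = -11274*42833/12540 + 7767/17 = -80483207/2090 + 7767/17 = -1351981489/35530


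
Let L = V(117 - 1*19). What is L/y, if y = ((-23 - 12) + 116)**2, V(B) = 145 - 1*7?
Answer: 46/2187 ≈ 0.021033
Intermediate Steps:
V(B) = 138 (V(B) = 145 - 7 = 138)
L = 138
y = 6561 (y = (-35 + 116)**2 = 81**2 = 6561)
L/y = 138/6561 = 138*(1/6561) = 46/2187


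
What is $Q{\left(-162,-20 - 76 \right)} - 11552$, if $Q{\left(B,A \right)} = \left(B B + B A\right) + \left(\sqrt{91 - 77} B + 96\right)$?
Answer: $30340 - 162 \sqrt{14} \approx 29734.0$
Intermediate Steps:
$Q{\left(B,A \right)} = 96 + B^{2} + A B + B \sqrt{14}$ ($Q{\left(B,A \right)} = \left(B^{2} + A B\right) + \left(\sqrt{14} B + 96\right) = \left(B^{2} + A B\right) + \left(B \sqrt{14} + 96\right) = \left(B^{2} + A B\right) + \left(96 + B \sqrt{14}\right) = 96 + B^{2} + A B + B \sqrt{14}$)
$Q{\left(-162,-20 - 76 \right)} - 11552 = \left(96 + \left(-162\right)^{2} + \left(-20 - 76\right) \left(-162\right) - 162 \sqrt{14}\right) - 11552 = \left(96 + 26244 + \left(-20 - 76\right) \left(-162\right) - 162 \sqrt{14}\right) - 11552 = \left(96 + 26244 - -15552 - 162 \sqrt{14}\right) - 11552 = \left(96 + 26244 + 15552 - 162 \sqrt{14}\right) - 11552 = \left(41892 - 162 \sqrt{14}\right) - 11552 = 30340 - 162 \sqrt{14}$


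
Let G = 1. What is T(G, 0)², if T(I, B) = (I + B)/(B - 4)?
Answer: 1/16 ≈ 0.062500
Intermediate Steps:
T(I, B) = (B + I)/(-4 + B)
T(G, 0)² = ((0 + 1)/(-4 + 0))² = (1/(-4))² = (-¼*1)² = (-¼)² = 1/16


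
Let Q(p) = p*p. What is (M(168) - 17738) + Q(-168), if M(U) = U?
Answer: 10654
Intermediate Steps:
Q(p) = p²
(M(168) - 17738) + Q(-168) = (168 - 17738) + (-168)² = -17570 + 28224 = 10654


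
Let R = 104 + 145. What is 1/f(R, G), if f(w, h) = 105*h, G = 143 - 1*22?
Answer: 1/12705 ≈ 7.8709e-5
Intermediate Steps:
G = 121 (G = 143 - 22 = 121)
R = 249
1/f(R, G) = 1/(105*121) = 1/12705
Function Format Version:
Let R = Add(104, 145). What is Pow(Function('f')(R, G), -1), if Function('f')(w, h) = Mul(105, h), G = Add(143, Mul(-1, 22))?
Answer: Rational(1, 12705) ≈ 7.8709e-5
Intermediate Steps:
G = 121 (G = Add(143, -22) = 121)
R = 249
Pow(Function('f')(R, G), -1) = Pow(Mul(105, 121), -1) = Pow(12705, -1) = Rational(1, 12705)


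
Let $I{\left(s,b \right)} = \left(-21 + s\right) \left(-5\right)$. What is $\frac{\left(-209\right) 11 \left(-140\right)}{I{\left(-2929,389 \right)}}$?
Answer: $\frac{32186}{1475} \approx 21.821$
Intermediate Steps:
$I{\left(s,b \right)} = 105 - 5 s$
$\frac{\left(-209\right) 11 \left(-140\right)}{I{\left(-2929,389 \right)}} = \frac{\left(-209\right) 11 \left(-140\right)}{105 - -14645} = \frac{\left(-2299\right) \left(-140\right)}{105 + 14645} = \frac{321860}{14750} = 321860 \cdot \frac{1}{14750} = \frac{32186}{1475}$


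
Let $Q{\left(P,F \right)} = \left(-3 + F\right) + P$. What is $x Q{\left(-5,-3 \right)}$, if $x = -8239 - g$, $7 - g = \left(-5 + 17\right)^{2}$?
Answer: $89122$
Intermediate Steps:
$Q{\left(P,F \right)} = -3 + F + P$
$g = -137$ ($g = 7 - \left(-5 + 17\right)^{2} = 7 - 12^{2} = 7 - 144 = -137$)
$x = -8102$ ($x = -8239 - -137 = -8239 + 137 = -8102$)
$x Q{\left(-5,-3 \right)} = - 8102 \left(-3 - 3 - 5\right) = \left(-8102\right) \left(-11\right) = 89122$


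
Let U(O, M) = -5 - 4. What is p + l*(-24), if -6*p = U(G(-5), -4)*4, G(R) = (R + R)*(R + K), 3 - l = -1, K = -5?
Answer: -90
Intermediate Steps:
l = 4 (l = 3 - 1*(-1) = 3 + 1 = 4)
G(R) = 2*R*(-5 + R) (G(R) = (R + R)*(R - 5) = (2*R)*(-5 + R) = 2*R*(-5 + R))
U(O, M) = -9
p = 6 (p = -(-3)*4/2 = -1/6*(-36) = 6)
p + l*(-24) = 6 + 4*(-24) = 6 - 96 = -90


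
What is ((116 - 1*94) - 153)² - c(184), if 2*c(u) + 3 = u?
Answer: 34141/2 ≈ 17071.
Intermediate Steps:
c(u) = -3/2 + u/2
((116 - 1*94) - 153)² - c(184) = ((116 - 1*94) - 153)² - (-3/2 + (½)*184) = ((116 - 94) - 153)² - (-3/2 + 92) = (22 - 153)² - 1*181/2 = (-131)² - 181/2 = 17161 - 181/2 = 34141/2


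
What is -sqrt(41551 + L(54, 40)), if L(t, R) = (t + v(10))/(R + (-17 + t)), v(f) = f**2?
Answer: -27*sqrt(57) ≈ -203.85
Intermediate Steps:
L(t, R) = (100 + t)/(-17 + R + t) (L(t, R) = (t + 10**2)/(R + (-17 + t)) = (t + 100)/(-17 + R + t) = (100 + t)/(-17 + R + t))
-sqrt(41551 + L(54, 40)) = -sqrt(41551 + (100 + 54)/(-17 + 40 + 54)) = -sqrt(41551 + 154/77) = -sqrt(41551 + (1/77)*154) = -sqrt(41551 + 2) = -sqrt(41553) = -27*sqrt(57)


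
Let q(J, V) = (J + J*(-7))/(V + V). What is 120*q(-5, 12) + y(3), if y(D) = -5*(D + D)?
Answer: 120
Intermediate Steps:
q(J, V) = -3*J/V (q(J, V) = (J - 7*J)/((2*V)) = (-6*J)*(1/(2*V)) = -3*J/V)
y(D) = -10*D
120*q(-5, 12) + y(3) = 120*(-3*(-5)/12) - 10*3 = 120*(-3*(-5)*1/12) - 30 = 120*(5/4) - 30 = 150 - 30 = 120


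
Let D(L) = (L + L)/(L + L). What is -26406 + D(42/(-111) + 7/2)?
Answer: -26405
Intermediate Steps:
D(L) = 1 (D(L) = (2*L)/((2*L)) = (2*L)*(1/(2*L)) = 1)
-26406 + D(42/(-111) + 7/2) = -26406 + 1 = -26405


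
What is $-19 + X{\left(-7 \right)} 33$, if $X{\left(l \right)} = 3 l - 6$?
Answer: $-910$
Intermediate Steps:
$X{\left(l \right)} = -6 + 3 l$
$-19 + X{\left(-7 \right)} 33 = -19 + \left(-6 + 3 \left(-7\right)\right) 33 = -19 + \left(-6 - 21\right) 33 = -19 - 891 = -910$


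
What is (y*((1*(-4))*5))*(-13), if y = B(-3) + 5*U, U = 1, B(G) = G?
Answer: 520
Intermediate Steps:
y = 2 (y = -3 + 5*1 = -3 + 5 = 2)
(y*((1*(-4))*5))*(-13) = (2*((1*(-4))*5))*(-13) = (2*(-4*5))*(-13) = (2*(-20))*(-13) = -40*(-13) = 520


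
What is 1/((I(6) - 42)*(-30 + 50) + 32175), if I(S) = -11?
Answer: 1/31115 ≈ 3.2139e-5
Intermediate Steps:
1/((I(6) - 42)*(-30 + 50) + 32175) = 1/((-11 - 42)*(-30 + 50) + 32175) = 1/(-53*20 + 32175) = 1/(-1060 + 32175) = 1/31115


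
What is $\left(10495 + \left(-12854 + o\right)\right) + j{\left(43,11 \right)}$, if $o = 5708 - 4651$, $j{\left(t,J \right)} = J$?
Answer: $-1291$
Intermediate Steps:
$o = 1057$ ($o = 5708 - 4651 = 1057$)
$\left(10495 + \left(-12854 + o\right)\right) + j{\left(43,11 \right)} = \left(10495 + \left(-12854 + 1057\right)\right) + 11 = \left(10495 - 11797\right) + 11 = -1302 + 11 = -1291$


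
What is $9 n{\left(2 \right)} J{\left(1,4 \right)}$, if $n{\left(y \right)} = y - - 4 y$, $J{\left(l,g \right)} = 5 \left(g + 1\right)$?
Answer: $2250$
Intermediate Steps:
$J{\left(l,g \right)} = 5 + 5 g$ ($J{\left(l,g \right)} = 5 \left(1 + g\right) = 5 + 5 g$)
$n{\left(y \right)} = 5 y$ ($n{\left(y \right)} = y + 4 y = 5 y$)
$9 n{\left(2 \right)} J{\left(1,4 \right)} = 9 \cdot 5 \cdot 2 \left(5 + 5 \cdot 4\right) = 9 \cdot 10 \left(5 + 20\right) = 90 \cdot 25 = 2250$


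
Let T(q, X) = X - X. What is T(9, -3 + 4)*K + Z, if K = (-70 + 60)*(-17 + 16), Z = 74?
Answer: 74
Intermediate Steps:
T(q, X) = 0
K = 10 (K = -10*(-1) = 10)
T(9, -3 + 4)*K + Z = 0*10 + 74 = 0 + 74 = 74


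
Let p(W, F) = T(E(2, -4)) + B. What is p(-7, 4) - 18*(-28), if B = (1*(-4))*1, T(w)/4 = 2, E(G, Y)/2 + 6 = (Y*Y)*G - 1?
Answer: 508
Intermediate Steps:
E(G, Y) = -14 + 2*G*Y**2 (E(G, Y) = -12 + 2*((Y*Y)*G - 1) = -12 + 2*(Y**2*G - 1) = -12 + 2*(G*Y**2 - 1) = -12 + 2*(-1 + G*Y**2) = -12 + (-2 + 2*G*Y**2) = -14 + 2*G*Y**2)
T(w) = 8 (T(w) = 4*2 = 8)
B = -4 (B = -4*1 = -4)
p(W, F) = 4 (p(W, F) = 8 - 4 = 4)
p(-7, 4) - 18*(-28) = 4 - 18*(-28) = 4 + 504 = 508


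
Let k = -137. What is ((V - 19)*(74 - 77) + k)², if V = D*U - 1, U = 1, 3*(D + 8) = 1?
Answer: 2916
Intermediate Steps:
D = -23/3 (D = -8 + (⅓)*1 = -8 + ⅓ = -23/3 ≈ -7.6667)
V = -26/3 (V = -23/3*1 - 1 = -23/3 - 1 = -26/3 ≈ -8.6667)
((V - 19)*(74 - 77) + k)² = ((-26/3 - 19)*(74 - 77) - 137)² = (-83/3*(-3) - 137)² = (83 - 137)² = (-54)² = 2916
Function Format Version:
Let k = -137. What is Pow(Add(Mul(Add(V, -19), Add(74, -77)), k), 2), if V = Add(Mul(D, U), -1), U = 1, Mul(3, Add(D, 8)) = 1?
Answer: 2916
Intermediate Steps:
D = Rational(-23, 3) (D = Add(-8, Mul(Rational(1, 3), 1)) = Add(-8, Rational(1, 3)) = Rational(-23, 3) ≈ -7.6667)
V = Rational(-26, 3) (V = Add(Mul(Rational(-23, 3), 1), -1) = Add(Rational(-23, 3), -1) = Rational(-26, 3) ≈ -8.6667)
Pow(Add(Mul(Add(V, -19), Add(74, -77)), k), 2) = Pow(Add(Mul(Add(Rational(-26, 3), -19), Add(74, -77)), -137), 2) = Pow(Add(Mul(Rational(-83, 3), -3), -137), 2) = Pow(Add(83, -137), 2) = Pow(-54, 2) = 2916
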